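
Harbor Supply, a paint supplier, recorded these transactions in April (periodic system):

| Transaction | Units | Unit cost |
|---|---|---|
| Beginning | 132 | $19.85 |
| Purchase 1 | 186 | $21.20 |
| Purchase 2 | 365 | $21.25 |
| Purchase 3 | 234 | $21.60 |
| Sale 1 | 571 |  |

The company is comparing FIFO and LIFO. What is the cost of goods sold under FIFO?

FIFO COGS: 132 @ $19.85 + 186 @ $21.20 + 253 @ $21.25 = $11,939.65
LIFO COGS: 234 @ $21.60 + 337 @ $21.25 = $12,215.65

COGS = $11,939.65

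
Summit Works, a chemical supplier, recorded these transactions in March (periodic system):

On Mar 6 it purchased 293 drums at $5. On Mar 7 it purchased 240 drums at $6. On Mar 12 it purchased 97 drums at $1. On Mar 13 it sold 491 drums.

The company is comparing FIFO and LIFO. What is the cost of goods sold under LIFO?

FIFO COGS: 293 @ $5 + 198 @ $6 = $2,653
LIFO COGS: 97 @ $1 + 240 @ $6 + 154 @ $5 = $2,307

COGS = $2,307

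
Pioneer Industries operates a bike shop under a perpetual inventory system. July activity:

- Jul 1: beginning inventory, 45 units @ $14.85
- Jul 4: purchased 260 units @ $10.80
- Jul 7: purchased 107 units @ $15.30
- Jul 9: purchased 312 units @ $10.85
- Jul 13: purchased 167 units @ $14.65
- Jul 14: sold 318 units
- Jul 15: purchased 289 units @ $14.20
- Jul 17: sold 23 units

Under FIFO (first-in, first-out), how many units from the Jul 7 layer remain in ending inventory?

71

Jul 14, 318 sold [FIFO — oldest first]: 45 @ $14.85 + 260 @ $10.80 + 13 @ $15.30 = $3,675.15
Jul 17, 23 sold [FIFO — oldest first]: 23 @ $15.30 = $351.90
Total COGS = $3,675.15 + $351.90 = $4,027.05
Ending inventory: 71 @ $15.30 + 312 @ $10.85 + 167 @ $14.65 + 289 @ $14.20 = $11,021.85
Check: goods available $15,048.90 = COGS $4,027.05 + ending $11,021.85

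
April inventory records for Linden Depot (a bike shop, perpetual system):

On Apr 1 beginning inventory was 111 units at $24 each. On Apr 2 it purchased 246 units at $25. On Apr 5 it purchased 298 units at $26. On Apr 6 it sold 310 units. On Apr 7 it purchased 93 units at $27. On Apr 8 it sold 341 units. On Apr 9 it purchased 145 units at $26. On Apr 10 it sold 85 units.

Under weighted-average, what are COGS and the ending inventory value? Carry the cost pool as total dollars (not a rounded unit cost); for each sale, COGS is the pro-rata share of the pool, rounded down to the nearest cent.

COGS = $18,783.05; ending inventory = $4,059.95

After Apr 1: 111 on hand, pool $2,664.00 (≈ $24.0000 each)
After Apr 2: 357 on hand, pool $8,814.00 (≈ $24.6891 each)
After Apr 5: 655 on hand, pool $16,562.00 (≈ $25.2855 each)
Apr 6, sell 310: 310/655 × $16,562.00 → $7,838.50
After Apr 7: 438 on hand, pool $11,234.50 (≈ $25.6495 each)
Apr 8, sell 341: 341/438 × $11,234.50 → $8,746.49
After Apr 9: 242 on hand, pool $6,258.01 (≈ $25.8595 each)
Apr 10, sell 85: 85/242 × $6,258.01 → $2,198.06
Total COGS = $7,838.50 + $8,746.49 + $2,198.06 = $18,783.05
Ending inventory (cost pool remaining) = $4,059.95
Check: goods available $22,843.00 = COGS $18,783.05 + ending $4,059.95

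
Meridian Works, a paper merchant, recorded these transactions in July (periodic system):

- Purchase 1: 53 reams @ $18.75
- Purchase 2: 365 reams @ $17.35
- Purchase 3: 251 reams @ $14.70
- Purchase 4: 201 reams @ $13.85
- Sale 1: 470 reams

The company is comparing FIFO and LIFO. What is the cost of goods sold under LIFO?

FIFO COGS: 53 @ $18.75 + 365 @ $17.35 + 52 @ $14.70 = $8,090.90
LIFO COGS: 201 @ $13.85 + 251 @ $14.70 + 18 @ $17.35 = $6,785.85

COGS = $6,785.85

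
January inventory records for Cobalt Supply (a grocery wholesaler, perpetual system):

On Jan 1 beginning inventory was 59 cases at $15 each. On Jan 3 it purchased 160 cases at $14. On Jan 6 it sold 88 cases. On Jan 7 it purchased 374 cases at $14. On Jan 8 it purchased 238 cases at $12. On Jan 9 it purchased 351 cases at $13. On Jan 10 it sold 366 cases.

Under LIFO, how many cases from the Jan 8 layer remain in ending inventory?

223

Jan 6, 88 sold [LIFO — newest first]: 88 @ $14 = $1,232
Jan 10, 366 sold [LIFO — newest first]: 351 @ $13 + 15 @ $12 = $4,743
Total COGS = $1,232 + $4,743 = $5,975
Ending inventory: 59 @ $15 + 72 @ $14 + 374 @ $14 + 223 @ $12 = $9,805
Check: goods available $15,780 = COGS $5,975 + ending $9,805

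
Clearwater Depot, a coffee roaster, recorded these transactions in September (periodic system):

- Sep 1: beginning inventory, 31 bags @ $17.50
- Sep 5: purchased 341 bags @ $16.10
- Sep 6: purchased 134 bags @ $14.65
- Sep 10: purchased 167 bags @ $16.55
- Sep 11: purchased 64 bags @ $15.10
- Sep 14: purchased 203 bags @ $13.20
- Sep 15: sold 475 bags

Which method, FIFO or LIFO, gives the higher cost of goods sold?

FIFO COGS: 31 @ $17.50 + 341 @ $16.10 + 103 @ $14.65 = $7,541.55
LIFO COGS: 203 @ $13.20 + 64 @ $15.10 + 167 @ $16.55 + 41 @ $14.65 = $7,010.50

FIFO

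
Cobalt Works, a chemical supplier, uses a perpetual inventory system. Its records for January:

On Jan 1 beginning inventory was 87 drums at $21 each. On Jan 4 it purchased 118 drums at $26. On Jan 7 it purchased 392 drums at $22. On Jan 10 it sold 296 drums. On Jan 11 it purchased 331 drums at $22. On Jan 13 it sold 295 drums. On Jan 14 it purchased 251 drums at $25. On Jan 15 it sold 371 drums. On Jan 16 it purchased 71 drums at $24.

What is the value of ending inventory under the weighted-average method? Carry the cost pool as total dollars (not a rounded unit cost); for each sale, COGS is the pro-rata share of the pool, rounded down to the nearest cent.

After Jan 1: 87 on hand, pool $1,827.00 (≈ $21.0000 each)
After Jan 4: 205 on hand, pool $4,895.00 (≈ $23.8780 each)
After Jan 7: 597 on hand, pool $13,519.00 (≈ $22.6449 each)
Jan 10, sell 296: 296/597 × $13,519.00 → $6,702.88
After Jan 11: 632 on hand, pool $14,098.12 (≈ $22.3072 each)
Jan 13, sell 295: 295/632 × $14,098.12 → $6,580.60
After Jan 14: 588 on hand, pool $13,792.52 (≈ $23.4567 each)
Jan 15, sell 371: 371/588 × $13,792.52 → $8,702.42
After Jan 16: 288 on hand, pool $6,794.10 (≈ $23.5906 each)
Total COGS = $6,702.88 + $6,580.60 + $8,702.42 = $21,985.90
Ending inventory (cost pool remaining) = $6,794.10

Ending inventory = $6,794.10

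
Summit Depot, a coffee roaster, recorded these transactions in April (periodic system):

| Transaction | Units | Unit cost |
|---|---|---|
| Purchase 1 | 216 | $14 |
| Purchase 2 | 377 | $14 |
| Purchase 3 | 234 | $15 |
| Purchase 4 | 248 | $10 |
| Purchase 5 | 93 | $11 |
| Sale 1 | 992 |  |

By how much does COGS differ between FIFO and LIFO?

FIFO COGS: 216 @ $14 + 377 @ $14 + 234 @ $15 + 165 @ $10 = $13,462
LIFO COGS: 93 @ $11 + 248 @ $10 + 234 @ $15 + 377 @ $14 + 40 @ $14 = $12,851
Difference = |$13,462 − $12,851| = $611

$611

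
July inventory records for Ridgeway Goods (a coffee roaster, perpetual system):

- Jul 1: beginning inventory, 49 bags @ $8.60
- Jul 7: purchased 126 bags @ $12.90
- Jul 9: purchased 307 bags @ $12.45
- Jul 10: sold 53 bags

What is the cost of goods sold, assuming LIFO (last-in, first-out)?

Jul 10, 53 sold [LIFO — newest first]: 53 @ $12.45 = $659.85
Ending inventory: 49 @ $8.60 + 126 @ $12.90 + 254 @ $12.45 = $5,209.10

COGS = $659.85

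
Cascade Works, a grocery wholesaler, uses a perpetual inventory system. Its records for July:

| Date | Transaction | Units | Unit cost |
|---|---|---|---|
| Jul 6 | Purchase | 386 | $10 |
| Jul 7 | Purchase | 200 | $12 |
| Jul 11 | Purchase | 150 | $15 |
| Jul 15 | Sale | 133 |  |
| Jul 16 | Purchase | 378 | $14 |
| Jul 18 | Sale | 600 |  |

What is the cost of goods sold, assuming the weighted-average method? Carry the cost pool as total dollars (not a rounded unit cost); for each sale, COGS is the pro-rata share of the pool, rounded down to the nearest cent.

After Jul 6: 386 on hand, pool $3,860.00 (≈ $10.0000 each)
After Jul 7: 586 on hand, pool $6,260.00 (≈ $10.6826 each)
After Jul 11: 736 on hand, pool $8,510.00 (≈ $11.5625 each)
Jul 15, sell 133: 133/736 × $8,510.00 → $1,537.81
After Jul 16: 981 on hand, pool $12,264.19 (≈ $12.5017 each)
Jul 18, sell 600: 600/981 × $12,264.19 → $7,501.03
Total COGS = $1,537.81 + $7,501.03 = $9,038.84
Ending inventory (cost pool remaining) = $4,763.16

COGS = $9,038.84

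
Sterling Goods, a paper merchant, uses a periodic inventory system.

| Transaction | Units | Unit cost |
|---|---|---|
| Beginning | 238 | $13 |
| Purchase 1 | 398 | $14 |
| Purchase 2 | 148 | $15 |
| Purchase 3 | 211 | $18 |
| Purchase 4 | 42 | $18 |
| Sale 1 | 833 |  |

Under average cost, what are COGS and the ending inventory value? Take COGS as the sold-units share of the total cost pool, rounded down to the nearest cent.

COGS = $12,402.62; ending inventory = $3,037.38

Sale 1, sell 833: 833/1037 × $15,440.00 → $12,402.62
Ending inventory (cost pool remaining) = $3,037.38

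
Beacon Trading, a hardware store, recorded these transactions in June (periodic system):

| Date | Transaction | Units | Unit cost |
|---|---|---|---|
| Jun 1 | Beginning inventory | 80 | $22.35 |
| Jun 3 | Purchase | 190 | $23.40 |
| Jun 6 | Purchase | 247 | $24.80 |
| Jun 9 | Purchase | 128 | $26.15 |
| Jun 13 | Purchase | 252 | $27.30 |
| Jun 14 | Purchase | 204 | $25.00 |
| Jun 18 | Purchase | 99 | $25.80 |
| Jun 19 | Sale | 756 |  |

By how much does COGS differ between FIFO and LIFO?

FIFO COGS: 80 @ $22.35 + 190 @ $23.40 + 247 @ $24.80 + 128 @ $26.15 + 111 @ $27.30 = $18,737.10
LIFO COGS: 99 @ $25.80 + 204 @ $25.00 + 252 @ $27.30 + 128 @ $26.15 + 73 @ $24.80 = $19,691.40
Difference = |$18,737.10 − $19,691.40| = $954.30

$954.30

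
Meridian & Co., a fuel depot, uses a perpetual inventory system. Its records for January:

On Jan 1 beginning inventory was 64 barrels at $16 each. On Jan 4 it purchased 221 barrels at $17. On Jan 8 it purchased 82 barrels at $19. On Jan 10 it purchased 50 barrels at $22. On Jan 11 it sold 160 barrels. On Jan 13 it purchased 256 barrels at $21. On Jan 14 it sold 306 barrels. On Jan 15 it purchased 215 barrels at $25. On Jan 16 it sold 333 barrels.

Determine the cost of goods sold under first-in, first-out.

COGS = $15,965

Jan 11, 160 sold [FIFO — oldest first]: 64 @ $16 + 96 @ $17 = $2,656
Jan 14, 306 sold [FIFO — oldest first]: 125 @ $17 + 82 @ $19 + 50 @ $22 + 49 @ $21 = $5,812
Jan 16, 333 sold [FIFO — oldest first]: 207 @ $21 + 126 @ $25 = $7,497
Total COGS = $2,656 + $5,812 + $7,497 = $15,965
Ending inventory: 89 @ $25 = $2,225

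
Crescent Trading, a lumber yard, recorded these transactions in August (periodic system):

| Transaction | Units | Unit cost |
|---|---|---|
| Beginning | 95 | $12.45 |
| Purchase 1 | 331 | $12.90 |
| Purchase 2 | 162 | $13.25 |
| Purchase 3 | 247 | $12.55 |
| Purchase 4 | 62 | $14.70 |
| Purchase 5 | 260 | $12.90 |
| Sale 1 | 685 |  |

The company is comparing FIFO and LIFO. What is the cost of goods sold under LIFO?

COGS = $8,902.25

FIFO COGS: 95 @ $12.45 + 331 @ $12.90 + 162 @ $13.25 + 97 @ $12.55 = $8,816.50
LIFO COGS: 260 @ $12.90 + 62 @ $14.70 + 247 @ $12.55 + 116 @ $13.25 = $8,902.25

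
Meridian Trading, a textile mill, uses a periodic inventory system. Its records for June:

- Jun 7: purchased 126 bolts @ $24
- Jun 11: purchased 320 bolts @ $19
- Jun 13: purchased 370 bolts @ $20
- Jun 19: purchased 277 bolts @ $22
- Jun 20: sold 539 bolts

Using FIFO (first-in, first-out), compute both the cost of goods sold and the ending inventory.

COGS = $10,964; ending inventory = $11,634

Jun 20, 539 sold [FIFO — oldest first]: 126 @ $24 + 320 @ $19 + 93 @ $20 = $10,964
Ending inventory: 277 @ $20 + 277 @ $22 = $11,634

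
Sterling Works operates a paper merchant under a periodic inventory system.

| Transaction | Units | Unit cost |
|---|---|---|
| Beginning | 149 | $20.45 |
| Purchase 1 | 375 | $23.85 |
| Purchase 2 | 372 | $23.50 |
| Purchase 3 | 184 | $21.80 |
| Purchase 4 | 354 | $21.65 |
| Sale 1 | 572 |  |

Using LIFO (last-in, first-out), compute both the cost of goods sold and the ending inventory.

COGS = $12,474.30; ending inventory = $19,933.80

Sale 1 (572) [LIFO — newest first]: 354 @ $21.65 + 184 @ $21.80 + 34 @ $23.50 = $12,474.30
Ending inventory: 149 @ $20.45 + 375 @ $23.85 + 338 @ $23.50 = $19,933.80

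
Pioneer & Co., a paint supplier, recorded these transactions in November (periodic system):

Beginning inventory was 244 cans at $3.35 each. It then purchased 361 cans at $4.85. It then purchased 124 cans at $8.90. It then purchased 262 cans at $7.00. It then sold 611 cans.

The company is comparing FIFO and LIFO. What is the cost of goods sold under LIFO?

FIFO COGS: 244 @ $3.35 + 361 @ $4.85 + 6 @ $8.90 = $2,621.65
LIFO COGS: 262 @ $7.00 + 124 @ $8.90 + 225 @ $4.85 = $4,028.85

COGS = $4,028.85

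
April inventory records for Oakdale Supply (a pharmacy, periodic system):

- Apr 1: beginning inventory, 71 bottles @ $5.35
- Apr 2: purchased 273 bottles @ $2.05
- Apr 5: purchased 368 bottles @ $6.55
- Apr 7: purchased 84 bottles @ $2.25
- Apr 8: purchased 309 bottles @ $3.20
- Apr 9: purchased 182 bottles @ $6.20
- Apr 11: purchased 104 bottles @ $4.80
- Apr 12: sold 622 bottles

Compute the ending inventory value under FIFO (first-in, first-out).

Ending inventory = $3,394.90

Apr 12, 622 sold [FIFO — oldest first]: 71 @ $5.35 + 273 @ $2.05 + 278 @ $6.55 = $2,760.40
Ending inventory: 90 @ $6.55 + 84 @ $2.25 + 309 @ $3.20 + 182 @ $6.20 + 104 @ $4.80 = $3,394.90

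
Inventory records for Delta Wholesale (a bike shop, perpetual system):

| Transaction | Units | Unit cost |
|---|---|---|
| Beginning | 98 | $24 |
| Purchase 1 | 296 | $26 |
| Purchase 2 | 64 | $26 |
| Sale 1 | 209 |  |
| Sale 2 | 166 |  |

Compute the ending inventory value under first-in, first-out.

Ending inventory = $2,158

Sale 1 (209) [FIFO — oldest first]: 98 @ $24 + 111 @ $26 = $5,238
Sale 2 (166) [FIFO — oldest first]: 166 @ $26 = $4,316
Total COGS = $5,238 + $4,316 = $9,554
Ending inventory: 19 @ $26 + 64 @ $26 = $2,158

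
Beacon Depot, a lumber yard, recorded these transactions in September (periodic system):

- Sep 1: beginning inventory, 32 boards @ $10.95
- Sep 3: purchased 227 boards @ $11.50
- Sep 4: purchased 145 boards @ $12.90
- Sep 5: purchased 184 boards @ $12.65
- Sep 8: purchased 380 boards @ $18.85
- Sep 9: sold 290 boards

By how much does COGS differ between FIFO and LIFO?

FIFO COGS: 32 @ $10.95 + 227 @ $11.50 + 31 @ $12.90 = $3,360.80
LIFO COGS: 290 @ $18.85 = $5,466.50
Difference = |$3,360.80 − $5,466.50| = $2,105.70

$2,105.70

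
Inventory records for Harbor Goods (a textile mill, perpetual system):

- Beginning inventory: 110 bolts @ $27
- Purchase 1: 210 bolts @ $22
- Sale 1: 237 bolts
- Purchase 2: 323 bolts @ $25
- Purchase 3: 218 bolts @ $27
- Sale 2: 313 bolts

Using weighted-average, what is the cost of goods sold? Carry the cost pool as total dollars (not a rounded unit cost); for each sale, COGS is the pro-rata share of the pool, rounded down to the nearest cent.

COGS = $13,611.69

After Beginning: 110 on hand, pool $2,970.00 (≈ $27.0000 each)
After Purchase 1: 320 on hand, pool $7,590.00 (≈ $23.7188 each)
Sale 1, sell 237: 237/320 × $7,590.00 → $5,621.34
After Purchase 2: 406 on hand, pool $10,043.66 (≈ $24.7381 each)
After Purchase 3: 624 on hand, pool $15,929.66 (≈ $25.5283 each)
Sale 2, sell 313: 313/624 × $15,929.66 → $7,990.35
Total COGS = $5,621.34 + $7,990.35 = $13,611.69
Ending inventory (cost pool remaining) = $7,939.31
Check: goods available $21,551.00 = COGS $13,611.69 + ending $7,939.31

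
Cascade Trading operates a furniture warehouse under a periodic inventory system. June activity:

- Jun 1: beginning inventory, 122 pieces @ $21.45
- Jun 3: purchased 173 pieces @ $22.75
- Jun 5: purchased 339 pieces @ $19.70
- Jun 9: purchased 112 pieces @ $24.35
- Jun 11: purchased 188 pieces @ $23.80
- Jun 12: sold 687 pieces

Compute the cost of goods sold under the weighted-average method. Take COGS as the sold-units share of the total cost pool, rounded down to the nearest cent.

COGS = $15,029.08

Jun 12, sell 687: 687/934 × $20,432.55 → $15,029.08
Ending inventory (cost pool remaining) = $5,403.47
Check: goods available $20,432.55 = COGS $15,029.08 + ending $5,403.47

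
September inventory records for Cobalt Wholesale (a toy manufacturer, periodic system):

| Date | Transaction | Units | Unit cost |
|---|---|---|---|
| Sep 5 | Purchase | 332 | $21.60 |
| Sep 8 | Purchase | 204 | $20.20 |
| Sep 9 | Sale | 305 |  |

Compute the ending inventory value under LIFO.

Ending inventory = $4,989.60

Sep 9, 305 sold [LIFO — newest first]: 204 @ $20.20 + 101 @ $21.60 = $6,302.40
Ending inventory: 231 @ $21.60 = $4,989.60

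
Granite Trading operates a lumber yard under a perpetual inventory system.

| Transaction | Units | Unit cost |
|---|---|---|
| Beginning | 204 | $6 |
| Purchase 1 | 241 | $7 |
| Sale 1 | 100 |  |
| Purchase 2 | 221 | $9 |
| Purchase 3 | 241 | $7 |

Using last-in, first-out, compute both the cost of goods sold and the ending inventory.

COGS = $700; ending inventory = $5,887

Sale 1 (100) [LIFO — newest first]: 100 @ $7 = $700
Ending inventory: 204 @ $6 + 141 @ $7 + 221 @ $9 + 241 @ $7 = $5,887
Check: goods available $6,587 = COGS $700 + ending $5,887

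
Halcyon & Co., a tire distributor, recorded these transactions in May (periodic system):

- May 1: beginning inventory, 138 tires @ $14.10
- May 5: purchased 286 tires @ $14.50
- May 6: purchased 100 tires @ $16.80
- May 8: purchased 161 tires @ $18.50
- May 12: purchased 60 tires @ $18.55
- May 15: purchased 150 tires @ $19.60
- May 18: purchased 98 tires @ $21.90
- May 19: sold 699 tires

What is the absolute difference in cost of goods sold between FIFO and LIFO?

$1,731.70

FIFO COGS: 138 @ $14.10 + 286 @ $14.50 + 100 @ $16.80 + 161 @ $18.50 + 14 @ $18.55 = $11,011.00
LIFO COGS: 98 @ $21.90 + 150 @ $19.60 + 60 @ $18.55 + 161 @ $18.50 + 100 @ $16.80 + 130 @ $14.50 = $12,742.70
Difference = |$11,011.00 − $12,742.70| = $1,731.70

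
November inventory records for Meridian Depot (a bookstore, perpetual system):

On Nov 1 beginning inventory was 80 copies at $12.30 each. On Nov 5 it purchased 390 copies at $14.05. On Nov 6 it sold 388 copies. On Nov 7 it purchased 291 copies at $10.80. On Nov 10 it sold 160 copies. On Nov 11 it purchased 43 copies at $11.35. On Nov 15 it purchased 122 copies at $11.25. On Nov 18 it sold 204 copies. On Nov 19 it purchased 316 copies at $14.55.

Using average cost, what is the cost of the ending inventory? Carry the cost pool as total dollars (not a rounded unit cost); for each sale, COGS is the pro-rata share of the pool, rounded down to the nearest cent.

After Nov 1: 80 on hand, pool $984.00 (≈ $12.3000 each)
After Nov 5: 470 on hand, pool $6,463.50 (≈ $13.7521 each)
Nov 6, sell 388: 388/470 × $6,463.50 → $5,335.82
After Nov 7: 373 on hand, pool $4,270.48 (≈ $11.4490 each)
Nov 10, sell 160: 160/373 × $4,270.48 → $1,831.84
After Nov 11: 256 on hand, pool $2,926.69 (≈ $11.4324 each)
After Nov 15: 378 on hand, pool $4,299.19 (≈ $11.3735 each)
Nov 18, sell 204: 204/378 × $4,299.19 → $2,320.19
After Nov 19: 490 on hand, pool $6,576.80 (≈ $13.4220 each)
Total COGS = $5,335.82 + $1,831.84 + $2,320.19 = $9,487.85
Ending inventory (cost pool remaining) = $6,576.80
Check: goods available $16,064.65 = COGS $9,487.85 + ending $6,576.80

Ending inventory = $6,576.80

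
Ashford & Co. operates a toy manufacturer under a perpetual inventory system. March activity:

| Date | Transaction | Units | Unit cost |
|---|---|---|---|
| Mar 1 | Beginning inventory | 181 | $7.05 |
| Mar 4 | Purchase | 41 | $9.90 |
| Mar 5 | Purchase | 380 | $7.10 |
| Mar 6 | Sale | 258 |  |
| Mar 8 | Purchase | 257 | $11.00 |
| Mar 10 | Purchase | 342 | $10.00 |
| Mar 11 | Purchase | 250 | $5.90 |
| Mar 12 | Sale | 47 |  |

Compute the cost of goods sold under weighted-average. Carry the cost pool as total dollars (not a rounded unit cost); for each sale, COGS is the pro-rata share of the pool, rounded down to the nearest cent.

COGS = $2,279.94

After Mar 1: 181 on hand, pool $1,276.05 (≈ $7.0500 each)
After Mar 4: 222 on hand, pool $1,681.95 (≈ $7.5764 each)
After Mar 5: 602 on hand, pool $4,379.95 (≈ $7.2757 each)
Mar 6, sell 258: 258/602 × $4,379.95 → $1,877.12
After Mar 8: 601 on hand, pool $5,329.83 (≈ $8.8683 each)
After Mar 10: 943 on hand, pool $8,749.83 (≈ $9.2787 each)
After Mar 11: 1193 on hand, pool $10,224.83 (≈ $8.5707 each)
Mar 12, sell 47: 47/1193 × $10,224.83 → $402.82
Total COGS = $1,877.12 + $402.82 = $2,279.94
Ending inventory (cost pool remaining) = $9,822.01
Check: goods available $12,101.95 = COGS $2,279.94 + ending $9,822.01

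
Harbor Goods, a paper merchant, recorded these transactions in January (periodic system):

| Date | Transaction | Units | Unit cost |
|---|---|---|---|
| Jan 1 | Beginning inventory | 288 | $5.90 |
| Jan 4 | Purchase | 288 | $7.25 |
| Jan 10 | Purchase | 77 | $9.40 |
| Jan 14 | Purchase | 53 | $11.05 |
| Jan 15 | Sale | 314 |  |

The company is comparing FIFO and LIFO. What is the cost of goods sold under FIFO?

COGS = $1,887.70

FIFO COGS: 288 @ $5.90 + 26 @ $7.25 = $1,887.70
LIFO COGS: 53 @ $11.05 + 77 @ $9.40 + 184 @ $7.25 = $2,643.45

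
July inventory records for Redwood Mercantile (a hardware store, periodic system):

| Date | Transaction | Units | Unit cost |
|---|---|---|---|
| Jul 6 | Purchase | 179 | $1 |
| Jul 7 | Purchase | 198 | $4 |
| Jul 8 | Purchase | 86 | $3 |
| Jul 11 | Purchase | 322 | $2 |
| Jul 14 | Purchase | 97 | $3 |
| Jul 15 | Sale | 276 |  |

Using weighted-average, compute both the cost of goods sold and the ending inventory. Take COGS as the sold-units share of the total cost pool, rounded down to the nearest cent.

Jul 15, sell 276: 276/882 × $2,164.00 → $677.17
Ending inventory (cost pool remaining) = $1,486.83

COGS = $677.17; ending inventory = $1,486.83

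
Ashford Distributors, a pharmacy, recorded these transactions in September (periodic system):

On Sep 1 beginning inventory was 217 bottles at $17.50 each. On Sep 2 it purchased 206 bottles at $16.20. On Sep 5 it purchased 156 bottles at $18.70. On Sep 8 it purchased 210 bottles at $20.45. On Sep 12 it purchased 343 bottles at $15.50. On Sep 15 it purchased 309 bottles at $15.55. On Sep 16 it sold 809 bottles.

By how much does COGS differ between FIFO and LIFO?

FIFO COGS: 217 @ $17.50 + 206 @ $16.20 + 156 @ $18.70 + 210 @ $20.45 + 20 @ $15.50 = $14,656.40
LIFO COGS: 309 @ $15.55 + 343 @ $15.50 + 157 @ $20.45 = $13,332.10
Difference = |$14,656.40 − $13,332.10| = $1,324.30

$1,324.30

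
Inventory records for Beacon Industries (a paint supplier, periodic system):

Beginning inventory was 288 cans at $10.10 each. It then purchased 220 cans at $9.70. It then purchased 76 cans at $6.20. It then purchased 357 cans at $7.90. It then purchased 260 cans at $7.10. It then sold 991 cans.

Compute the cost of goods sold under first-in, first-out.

COGS = $8,689.30

Sale 1 (991) [FIFO — oldest first]: 288 @ $10.10 + 220 @ $9.70 + 76 @ $6.20 + 357 @ $7.90 + 50 @ $7.10 = $8,689.30
Ending inventory: 210 @ $7.10 = $1,491.00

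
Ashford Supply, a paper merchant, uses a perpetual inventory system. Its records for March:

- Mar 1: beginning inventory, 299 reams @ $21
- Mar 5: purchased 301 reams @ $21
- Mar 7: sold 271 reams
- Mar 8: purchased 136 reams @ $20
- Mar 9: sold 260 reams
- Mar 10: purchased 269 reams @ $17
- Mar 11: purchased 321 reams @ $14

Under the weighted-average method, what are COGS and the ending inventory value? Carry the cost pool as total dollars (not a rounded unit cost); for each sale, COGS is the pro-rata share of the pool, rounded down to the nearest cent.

After Mar 1: 299 on hand, pool $6,279.00 (≈ $21.0000 each)
After Mar 5: 600 on hand, pool $12,600.00 (≈ $21.0000 each)
Mar 7, sell 271: 271/600 × $12,600.00 → $5,691.00
After Mar 8: 465 on hand, pool $9,629.00 (≈ $20.7075 each)
Mar 9, sell 260: 260/465 × $9,629.00 → $5,383.95
After Mar 10: 474 on hand, pool $8,818.05 (≈ $18.6035 each)
After Mar 11: 795 on hand, pool $13,312.05 (≈ $16.7447 each)
Total COGS = $5,691.00 + $5,383.95 = $11,074.95
Ending inventory (cost pool remaining) = $13,312.05

COGS = $11,074.95; ending inventory = $13,312.05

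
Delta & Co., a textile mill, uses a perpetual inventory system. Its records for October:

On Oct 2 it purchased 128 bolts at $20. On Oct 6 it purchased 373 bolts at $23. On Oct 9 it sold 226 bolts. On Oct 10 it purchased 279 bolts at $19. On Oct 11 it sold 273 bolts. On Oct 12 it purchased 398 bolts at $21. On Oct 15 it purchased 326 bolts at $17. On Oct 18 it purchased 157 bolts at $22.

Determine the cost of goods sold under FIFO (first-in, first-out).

COGS = $11,093

Oct 9, 226 sold [FIFO — oldest first]: 128 @ $20 + 98 @ $23 = $4,814
Oct 11, 273 sold [FIFO — oldest first]: 273 @ $23 = $6,279
Total COGS = $4,814 + $6,279 = $11,093
Ending inventory: 2 @ $23 + 279 @ $19 + 398 @ $21 + 326 @ $17 + 157 @ $22 = $22,701
Check: goods available $33,794 = COGS $11,093 + ending $22,701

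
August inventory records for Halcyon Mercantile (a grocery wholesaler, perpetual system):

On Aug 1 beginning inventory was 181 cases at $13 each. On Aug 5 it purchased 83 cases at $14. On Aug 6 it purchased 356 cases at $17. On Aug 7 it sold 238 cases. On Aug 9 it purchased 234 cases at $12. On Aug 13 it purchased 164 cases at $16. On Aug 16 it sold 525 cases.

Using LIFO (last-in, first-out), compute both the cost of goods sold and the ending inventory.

Aug 7, 238 sold [LIFO — newest first]: 238 @ $17 = $4,046
Aug 16, 525 sold [LIFO — newest first]: 164 @ $16 + 234 @ $12 + 118 @ $17 + 9 @ $14 = $7,564
Total COGS = $4,046 + $7,564 = $11,610
Ending inventory: 181 @ $13 + 74 @ $14 = $3,389

COGS = $11,610; ending inventory = $3,389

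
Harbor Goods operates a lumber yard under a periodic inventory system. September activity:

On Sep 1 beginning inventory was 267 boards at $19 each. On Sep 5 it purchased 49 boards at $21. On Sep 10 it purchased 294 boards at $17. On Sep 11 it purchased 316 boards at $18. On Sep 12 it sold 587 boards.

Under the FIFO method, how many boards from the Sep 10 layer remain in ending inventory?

23

Sep 12, 587 sold [FIFO — oldest first]: 267 @ $19 + 49 @ $21 + 271 @ $17 = $10,709
Ending inventory: 23 @ $17 + 316 @ $18 = $6,079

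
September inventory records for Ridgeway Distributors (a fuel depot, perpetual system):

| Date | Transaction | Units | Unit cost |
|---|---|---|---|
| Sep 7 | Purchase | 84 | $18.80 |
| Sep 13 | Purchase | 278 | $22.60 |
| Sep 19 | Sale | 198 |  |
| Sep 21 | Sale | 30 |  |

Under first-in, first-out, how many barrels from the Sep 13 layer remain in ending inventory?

Sep 19, 198 sold [FIFO — oldest first]: 84 @ $18.80 + 114 @ $22.60 = $4,155.60
Sep 21, 30 sold [FIFO — oldest first]: 30 @ $22.60 = $678.00
Total COGS = $4,155.60 + $678.00 = $4,833.60
Ending inventory: 134 @ $22.60 = $3,028.40

134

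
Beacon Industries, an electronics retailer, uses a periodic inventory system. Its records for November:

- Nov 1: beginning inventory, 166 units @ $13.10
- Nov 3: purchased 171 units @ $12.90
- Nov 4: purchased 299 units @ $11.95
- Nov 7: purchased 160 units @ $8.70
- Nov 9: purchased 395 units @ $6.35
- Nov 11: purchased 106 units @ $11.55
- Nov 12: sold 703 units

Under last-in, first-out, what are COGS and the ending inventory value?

Nov 12, 703 sold [LIFO — newest first]: 106 @ $11.55 + 395 @ $6.35 + 160 @ $8.70 + 42 @ $11.95 = $5,626.45
Ending inventory: 166 @ $13.10 + 171 @ $12.90 + 257 @ $11.95 = $7,451.65
Check: goods available $13,078.10 = COGS $5,626.45 + ending $7,451.65

COGS = $5,626.45; ending inventory = $7,451.65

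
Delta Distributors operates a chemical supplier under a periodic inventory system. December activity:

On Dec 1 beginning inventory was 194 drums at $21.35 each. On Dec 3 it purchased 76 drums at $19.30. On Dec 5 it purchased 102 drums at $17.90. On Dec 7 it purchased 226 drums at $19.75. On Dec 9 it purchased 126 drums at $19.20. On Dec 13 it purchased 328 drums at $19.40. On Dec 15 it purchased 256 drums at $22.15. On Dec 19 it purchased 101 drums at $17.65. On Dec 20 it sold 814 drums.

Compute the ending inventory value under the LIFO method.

Ending inventory = $11,838.75

Dec 20, 814 sold [LIFO — newest first]: 101 @ $17.65 + 256 @ $22.15 + 328 @ $19.40 + 126 @ $19.20 + 3 @ $19.75 = $16,294.70
Ending inventory: 194 @ $21.35 + 76 @ $19.30 + 102 @ $17.90 + 223 @ $19.75 = $11,838.75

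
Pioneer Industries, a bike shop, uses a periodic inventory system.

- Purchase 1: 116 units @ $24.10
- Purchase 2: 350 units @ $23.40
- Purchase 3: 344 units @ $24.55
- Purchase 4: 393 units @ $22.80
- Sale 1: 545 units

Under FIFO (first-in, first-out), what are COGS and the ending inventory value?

COGS = $12,925.05; ending inventory = $15,466.15

Sale 1 (545) [FIFO — oldest first]: 116 @ $24.10 + 350 @ $23.40 + 79 @ $24.55 = $12,925.05
Ending inventory: 265 @ $24.55 + 393 @ $22.80 = $15,466.15
Check: goods available $28,391.20 = COGS $12,925.05 + ending $15,466.15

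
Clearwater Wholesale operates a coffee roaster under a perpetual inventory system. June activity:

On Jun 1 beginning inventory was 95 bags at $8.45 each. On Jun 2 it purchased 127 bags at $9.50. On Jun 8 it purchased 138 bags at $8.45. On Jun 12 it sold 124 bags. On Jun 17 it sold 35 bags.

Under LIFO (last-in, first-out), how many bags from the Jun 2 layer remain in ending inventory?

Jun 12, 124 sold [LIFO — newest first]: 124 @ $8.45 = $1,047.80
Jun 17, 35 sold [LIFO — newest first]: 14 @ $8.45 + 21 @ $9.50 = $317.80
Total COGS = $1,047.80 + $317.80 = $1,365.60
Ending inventory: 95 @ $8.45 + 106 @ $9.50 = $1,809.75
Check: goods available $3,175.35 = COGS $1,365.60 + ending $1,809.75

106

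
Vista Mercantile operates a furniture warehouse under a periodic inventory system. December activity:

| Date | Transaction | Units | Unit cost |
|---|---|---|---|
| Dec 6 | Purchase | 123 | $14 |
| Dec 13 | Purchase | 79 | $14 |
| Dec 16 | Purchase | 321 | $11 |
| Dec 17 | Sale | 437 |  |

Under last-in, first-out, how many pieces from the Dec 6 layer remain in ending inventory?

Dec 17, 437 sold [LIFO — newest first]: 321 @ $11 + 79 @ $14 + 37 @ $14 = $5,155
Ending inventory: 86 @ $14 = $1,204

86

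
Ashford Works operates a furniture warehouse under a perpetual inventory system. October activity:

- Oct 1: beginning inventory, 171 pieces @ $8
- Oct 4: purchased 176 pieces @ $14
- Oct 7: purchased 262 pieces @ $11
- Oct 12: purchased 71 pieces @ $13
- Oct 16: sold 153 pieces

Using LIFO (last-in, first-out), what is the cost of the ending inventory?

Oct 16, 153 sold [LIFO — newest first]: 71 @ $13 + 82 @ $11 = $1,825
Ending inventory: 171 @ $8 + 176 @ $14 + 180 @ $11 = $5,812

Ending inventory = $5,812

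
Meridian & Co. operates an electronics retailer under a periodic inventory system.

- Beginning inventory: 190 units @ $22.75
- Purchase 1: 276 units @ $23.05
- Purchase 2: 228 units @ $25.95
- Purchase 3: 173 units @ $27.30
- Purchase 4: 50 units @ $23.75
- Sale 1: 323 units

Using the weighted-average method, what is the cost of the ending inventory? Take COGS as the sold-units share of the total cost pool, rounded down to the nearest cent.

Sale 1, sell 323: 323/917 × $22,511.30 → $7,929.28
Ending inventory (cost pool remaining) = $14,582.02

Ending inventory = $14,582.02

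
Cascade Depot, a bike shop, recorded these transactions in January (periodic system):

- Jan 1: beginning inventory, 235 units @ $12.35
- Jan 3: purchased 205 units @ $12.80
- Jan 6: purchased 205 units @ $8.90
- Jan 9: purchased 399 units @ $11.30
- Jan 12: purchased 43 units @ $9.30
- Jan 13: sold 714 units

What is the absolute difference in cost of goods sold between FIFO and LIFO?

FIFO COGS: 235 @ $12.35 + 205 @ $12.80 + 205 @ $8.90 + 69 @ $11.30 = $8,130.45
LIFO COGS: 43 @ $9.30 + 399 @ $11.30 + 205 @ $8.90 + 67 @ $12.80 = $7,590.70
Difference = |$8,130.45 − $7,590.70| = $539.75

$539.75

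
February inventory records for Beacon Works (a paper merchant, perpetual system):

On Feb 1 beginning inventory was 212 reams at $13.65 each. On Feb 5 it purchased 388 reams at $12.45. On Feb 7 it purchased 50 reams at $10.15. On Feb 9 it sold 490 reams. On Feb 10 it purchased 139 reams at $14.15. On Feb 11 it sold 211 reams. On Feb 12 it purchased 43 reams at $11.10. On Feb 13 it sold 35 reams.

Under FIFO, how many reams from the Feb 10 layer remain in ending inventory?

Feb 9, 490 sold [FIFO — oldest first]: 212 @ $13.65 + 278 @ $12.45 = $6,354.90
Feb 11, 211 sold [FIFO — oldest first]: 110 @ $12.45 + 50 @ $10.15 + 51 @ $14.15 = $2,598.65
Feb 13, 35 sold [FIFO — oldest first]: 35 @ $14.15 = $495.25
Total COGS = $6,354.90 + $2,598.65 + $495.25 = $9,448.80
Ending inventory: 53 @ $14.15 + 43 @ $11.10 = $1,227.25

53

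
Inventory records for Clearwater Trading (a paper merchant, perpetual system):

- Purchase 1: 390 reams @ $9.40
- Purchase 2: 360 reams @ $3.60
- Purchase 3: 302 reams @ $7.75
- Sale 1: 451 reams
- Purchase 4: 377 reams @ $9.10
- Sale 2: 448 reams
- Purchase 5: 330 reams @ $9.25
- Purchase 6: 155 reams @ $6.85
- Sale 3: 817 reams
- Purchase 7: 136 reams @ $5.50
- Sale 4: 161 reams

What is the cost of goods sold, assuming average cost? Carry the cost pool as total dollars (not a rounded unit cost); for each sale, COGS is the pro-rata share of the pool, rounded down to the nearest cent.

After Purchase 1: 390 on hand, pool $3,666.00 (≈ $9.4000 each)
After Purchase 2: 750 on hand, pool $4,962.00 (≈ $6.6160 each)
After Purchase 3: 1052 on hand, pool $7,302.50 (≈ $6.9415 each)
Sale 1, sell 451: 451/1052 × $7,302.50 → $3,130.63
After Purchase 4: 978 on hand, pool $7,602.57 (≈ $7.7736 each)
Sale 2, sell 448: 448/978 × $7,602.57 → $3,482.56
After Purchase 5: 860 on hand, pool $7,172.51 (≈ $8.3401 each)
After Purchase 6: 1015 on hand, pool $8,234.26 (≈ $8.1126 each)
Sale 3, sell 817: 817/1015 × $8,234.26 → $6,627.97
After Purchase 7: 334 on hand, pool $2,354.29 (≈ $7.0488 each)
Sale 4, sell 161: 161/334 × $2,354.29 → $1,134.85
Total COGS = $3,130.63 + $3,482.56 + $6,627.97 + $1,134.85 = $14,376.01
Ending inventory (cost pool remaining) = $1,219.44
Check: goods available $15,595.45 = COGS $14,376.01 + ending $1,219.44

COGS = $14,376.01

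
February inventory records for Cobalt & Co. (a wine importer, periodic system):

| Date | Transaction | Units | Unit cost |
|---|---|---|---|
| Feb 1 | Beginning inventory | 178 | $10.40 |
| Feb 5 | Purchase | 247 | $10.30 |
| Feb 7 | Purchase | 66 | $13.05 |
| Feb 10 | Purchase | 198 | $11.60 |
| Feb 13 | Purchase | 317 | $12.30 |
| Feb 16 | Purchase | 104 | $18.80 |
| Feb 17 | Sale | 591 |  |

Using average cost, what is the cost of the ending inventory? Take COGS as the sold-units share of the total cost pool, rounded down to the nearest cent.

Feb 17, sell 591: 591/1110 × $13,407.70 → $7,138.69
Ending inventory (cost pool remaining) = $6,269.01
Check: goods available $13,407.70 = COGS $7,138.69 + ending $6,269.01

Ending inventory = $6,269.01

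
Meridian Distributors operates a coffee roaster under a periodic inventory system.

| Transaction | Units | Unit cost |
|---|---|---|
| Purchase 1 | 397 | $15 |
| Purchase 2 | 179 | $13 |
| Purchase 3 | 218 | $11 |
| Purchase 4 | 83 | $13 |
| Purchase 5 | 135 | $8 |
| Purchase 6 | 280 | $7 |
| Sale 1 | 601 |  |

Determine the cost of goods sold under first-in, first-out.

Sale 1 (601) [FIFO — oldest first]: 397 @ $15 + 179 @ $13 + 25 @ $11 = $8,557
Ending inventory: 193 @ $11 + 83 @ $13 + 135 @ $8 + 280 @ $7 = $6,242
Check: goods available $14,799 = COGS $8,557 + ending $6,242

COGS = $8,557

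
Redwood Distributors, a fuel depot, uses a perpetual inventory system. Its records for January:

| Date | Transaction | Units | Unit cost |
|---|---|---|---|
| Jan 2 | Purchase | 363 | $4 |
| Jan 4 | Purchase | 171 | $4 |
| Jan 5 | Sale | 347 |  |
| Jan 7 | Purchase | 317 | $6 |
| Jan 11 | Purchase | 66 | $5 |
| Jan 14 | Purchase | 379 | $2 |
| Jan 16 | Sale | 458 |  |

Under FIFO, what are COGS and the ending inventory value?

COGS = $3,762; ending inventory = $1,364

Jan 5, 347 sold [FIFO — oldest first]: 347 @ $4 = $1,388
Jan 16, 458 sold [FIFO — oldest first]: 16 @ $4 + 171 @ $4 + 271 @ $6 = $2,374
Total COGS = $1,388 + $2,374 = $3,762
Ending inventory: 46 @ $6 + 66 @ $5 + 379 @ $2 = $1,364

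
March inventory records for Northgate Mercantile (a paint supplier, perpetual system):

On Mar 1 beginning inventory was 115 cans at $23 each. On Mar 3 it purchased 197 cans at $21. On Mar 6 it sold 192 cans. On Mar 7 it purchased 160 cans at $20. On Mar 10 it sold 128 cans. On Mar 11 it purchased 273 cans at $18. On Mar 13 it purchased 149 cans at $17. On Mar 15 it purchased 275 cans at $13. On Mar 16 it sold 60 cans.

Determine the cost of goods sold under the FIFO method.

Mar 6, 192 sold [FIFO — oldest first]: 115 @ $23 + 77 @ $21 = $4,262
Mar 10, 128 sold [FIFO — oldest first]: 120 @ $21 + 8 @ $20 = $2,680
Mar 16, 60 sold [FIFO — oldest first]: 60 @ $20 = $1,200
Total COGS = $4,262 + $2,680 + $1,200 = $8,142
Ending inventory: 92 @ $20 + 273 @ $18 + 149 @ $17 + 275 @ $13 = $12,862
Check: goods available $21,004 = COGS $8,142 + ending $12,862

COGS = $8,142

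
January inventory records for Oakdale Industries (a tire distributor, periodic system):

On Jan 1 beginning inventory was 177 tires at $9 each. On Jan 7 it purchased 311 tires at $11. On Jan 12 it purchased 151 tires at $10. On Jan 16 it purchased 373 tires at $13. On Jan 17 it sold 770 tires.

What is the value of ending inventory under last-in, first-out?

Ending inventory = $2,308

Jan 17, 770 sold [LIFO — newest first]: 373 @ $13 + 151 @ $10 + 246 @ $11 = $9,065
Ending inventory: 177 @ $9 + 65 @ $11 = $2,308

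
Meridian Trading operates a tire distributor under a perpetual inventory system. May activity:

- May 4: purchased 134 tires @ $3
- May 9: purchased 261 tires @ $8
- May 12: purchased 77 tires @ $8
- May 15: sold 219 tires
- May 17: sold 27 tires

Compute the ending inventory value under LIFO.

May 15, 219 sold [LIFO — newest first]: 77 @ $8 + 142 @ $8 = $1,752
May 17, 27 sold [LIFO — newest first]: 27 @ $8 = $216
Total COGS = $1,752 + $216 = $1,968
Ending inventory: 134 @ $3 + 92 @ $8 = $1,138
Check: goods available $3,106 = COGS $1,968 + ending $1,138

Ending inventory = $1,138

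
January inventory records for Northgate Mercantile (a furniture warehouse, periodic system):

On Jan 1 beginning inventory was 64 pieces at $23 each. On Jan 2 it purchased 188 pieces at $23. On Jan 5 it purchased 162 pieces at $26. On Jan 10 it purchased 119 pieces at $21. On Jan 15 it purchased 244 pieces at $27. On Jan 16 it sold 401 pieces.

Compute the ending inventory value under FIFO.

Jan 16, 401 sold [FIFO — oldest first]: 64 @ $23 + 188 @ $23 + 149 @ $26 = $9,670
Ending inventory: 13 @ $26 + 119 @ $21 + 244 @ $27 = $9,425

Ending inventory = $9,425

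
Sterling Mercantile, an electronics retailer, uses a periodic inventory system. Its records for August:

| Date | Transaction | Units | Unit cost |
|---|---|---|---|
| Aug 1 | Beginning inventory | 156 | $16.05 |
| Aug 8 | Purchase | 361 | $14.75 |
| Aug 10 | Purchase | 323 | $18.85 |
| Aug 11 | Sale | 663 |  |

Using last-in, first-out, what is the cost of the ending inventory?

Ending inventory = $2,813.55

Aug 11, 663 sold [LIFO — newest first]: 323 @ $18.85 + 340 @ $14.75 = $11,103.55
Ending inventory: 156 @ $16.05 + 21 @ $14.75 = $2,813.55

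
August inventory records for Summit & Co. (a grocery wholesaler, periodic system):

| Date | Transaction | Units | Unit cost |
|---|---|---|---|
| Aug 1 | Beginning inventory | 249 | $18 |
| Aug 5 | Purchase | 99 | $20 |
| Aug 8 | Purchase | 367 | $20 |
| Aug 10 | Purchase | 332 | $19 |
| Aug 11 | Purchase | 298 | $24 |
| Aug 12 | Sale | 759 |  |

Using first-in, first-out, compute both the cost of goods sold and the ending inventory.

Aug 12, 759 sold [FIFO — oldest first]: 249 @ $18 + 99 @ $20 + 367 @ $20 + 44 @ $19 = $14,638
Ending inventory: 288 @ $19 + 298 @ $24 = $12,624

COGS = $14,638; ending inventory = $12,624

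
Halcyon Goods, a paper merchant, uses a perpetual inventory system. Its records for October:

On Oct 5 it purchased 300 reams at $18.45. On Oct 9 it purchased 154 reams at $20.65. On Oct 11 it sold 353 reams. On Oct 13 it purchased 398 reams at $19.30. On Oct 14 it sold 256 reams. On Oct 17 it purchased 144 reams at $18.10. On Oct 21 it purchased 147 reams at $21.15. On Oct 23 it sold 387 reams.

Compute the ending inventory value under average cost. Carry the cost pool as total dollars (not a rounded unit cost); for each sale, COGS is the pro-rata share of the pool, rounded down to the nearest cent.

Ending inventory = $2,863.00

After Oct 5: 300 on hand, pool $5,535.00 (≈ $18.4500 each)
After Oct 9: 454 on hand, pool $8,715.10 (≈ $19.1963 each)
Oct 11, sell 353: 353/454 × $8,715.10 → $6,776.27
After Oct 13: 499 on hand, pool $9,620.23 (≈ $19.2790 each)
Oct 14, sell 256: 256/499 × $9,620.23 → $4,935.42
After Oct 17: 387 on hand, pool $7,291.21 (≈ $18.8403 each)
After Oct 21: 534 on hand, pool $10,400.26 (≈ $19.4761 each)
Oct 23, sell 387: 387/534 × $10,400.26 → $7,537.26
Total COGS = $6,776.27 + $4,935.42 + $7,537.26 = $19,248.95
Ending inventory (cost pool remaining) = $2,863.00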